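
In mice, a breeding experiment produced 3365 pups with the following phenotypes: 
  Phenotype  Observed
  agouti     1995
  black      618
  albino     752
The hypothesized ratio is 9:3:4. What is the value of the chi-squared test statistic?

15.251

Expected counts for N = 3365 under a 9:3:4 ratio (total parts = 16):
  agouti: 3365 × 9/16 = 1892.8125
  black: 3365 × 3/16 = 630.9375
  albino: 3365 × 4/16 = 841.25
χ² = Σ (O − E)² / E
  agouti: (1995 − 1892.8125)² / 1892.8125 = 5.5168
  black: (618 − 630.9375)² / 630.9375 = 0.2653
  albino: (752 − 841.25)² / 841.25 = 9.4687
χ² = 5.5168 + 0.2653 + 9.4687 = 15.2508 ≈ 15.251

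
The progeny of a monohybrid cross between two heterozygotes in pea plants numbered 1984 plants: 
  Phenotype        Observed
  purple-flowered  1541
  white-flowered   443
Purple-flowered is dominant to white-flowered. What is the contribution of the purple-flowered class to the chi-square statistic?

For a monohybrid cross between heterozygotes with complete dominance, the expected phenotypic ratio is 3:1.
Under the 3:1 hypothesis (Σ ratio = 4, N = 1984):
  purple-flowered: 1984 × 3/4 = 1488
  white-flowered: 1984 × 1/4 = 496
Contribution of purple-flowered: (1541 − 1488)² / 1488 = 1.8878

1.888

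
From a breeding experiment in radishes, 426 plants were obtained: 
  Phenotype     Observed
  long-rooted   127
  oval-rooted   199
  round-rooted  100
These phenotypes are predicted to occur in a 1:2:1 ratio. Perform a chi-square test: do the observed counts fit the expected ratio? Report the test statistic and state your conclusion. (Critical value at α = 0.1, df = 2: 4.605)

5.263; not consistent

Total ratio parts = 4. Expected numbers out of 426:
  long-rooted: 426 × 1/4 = 106.5
  oval-rooted: 426 × 2/4 = 213
  round-rooted: 426 × 1/4 = 106.5
χ² = Σ (O − E)² / E
  long-rooted: (127 − 106.5)² / 106.5 = 3.9460
  oval-rooted: (199 − 213)² / 213 = 0.9202
  round-rooted: (100 − 106.5)² / 106.5 = 0.3967
χ² = 3.9460 + 0.9202 + 0.3967 = 5.2629 ≈ 5.263
Degrees of freedom = 3 − 1 = 2; critical value at α = 0.1 is 4.605.
Since 5.263 > 4.605, we reject the null hypothesis — the data do not fit the 1:2:1 ratio.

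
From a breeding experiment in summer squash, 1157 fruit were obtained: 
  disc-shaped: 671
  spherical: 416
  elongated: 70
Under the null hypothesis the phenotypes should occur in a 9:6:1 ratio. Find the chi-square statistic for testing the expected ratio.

1.437

Expected counts for N = 1157 under a 9:6:1 ratio (total parts = 16):
  disc-shaped: 1157 × 9/16 = 650.8125
  spherical: 1157 × 6/16 = 433.875
  elongated: 1157 × 1/16 = 72.3125
χ² = Σ (O − E)² / E
  disc-shaped: (671 − 650.8125)² / 650.8125 = 0.6262
  spherical: (416 − 433.875)² / 433.875 = 0.7364
  elongated: (70 − 72.3125)² / 72.3125 = 0.0740
χ² = 0.6262 + 0.7364 + 0.0740 = 1.4366 ≈ 1.437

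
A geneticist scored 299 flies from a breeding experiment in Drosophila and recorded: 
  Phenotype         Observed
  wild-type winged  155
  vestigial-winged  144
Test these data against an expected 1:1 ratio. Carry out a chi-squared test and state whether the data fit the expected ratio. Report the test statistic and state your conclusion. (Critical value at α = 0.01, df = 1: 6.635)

0.405; consistent

Total ratio parts = 2. Expected numbers out of 299:
  wild-type winged: 299 × 1/2 = 149.5
  vestigial-winged: 299 × 1/2 = 149.5
χ² = Σ (O − E)² / E
  wild-type winged: (155 − 149.5)² / 149.5 = 0.2023
  vestigial-winged: (144 − 149.5)² / 149.5 = 0.2023
χ² = 0.2023 + 0.2023 = 0.4046 ≈ 0.405
Degrees of freedom = 2 − 1 = 1; critical value at α = 0.01 is 6.635.
Since 0.405 < 6.635, we fail to reject the null hypothesis — the data are consistent with the 1:1 ratio.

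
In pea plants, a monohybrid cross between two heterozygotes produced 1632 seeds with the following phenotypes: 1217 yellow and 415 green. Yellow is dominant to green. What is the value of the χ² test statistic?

For a monohybrid cross between heterozygotes with complete dominance, the expected phenotypic ratio is 3:1.
Total ratio parts = 4. Expected numbers out of 1632:
  yellow: 1632 × 3/4 = 1224
  green: 1632 × 1/4 = 408
χ² = Σ (O − E)² / E
  yellow: (1217 − 1224)² / 1224 = 0.0400
  green: (415 − 408)² / 408 = 0.1201
χ² = 0.0400 + 0.1201 = 0.1601 ≈ 0.160

0.160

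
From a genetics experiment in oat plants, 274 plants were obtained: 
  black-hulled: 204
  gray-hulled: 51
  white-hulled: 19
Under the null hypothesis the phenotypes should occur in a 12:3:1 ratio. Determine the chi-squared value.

0.219

Expected counts for N = 274 under a 12:3:1 ratio (total parts = 16):
  black-hulled: 274 × 12/16 = 205.5
  gray-hulled: 274 × 3/16 = 51.375
  white-hulled: 274 × 1/16 = 17.125
χ² = Σ (O − E)² / E
  black-hulled: (204 − 205.5)² / 205.5 = 0.0109
  gray-hulled: (51 − 51.375)² / 51.375 = 0.0027
  white-hulled: (19 − 17.125)² / 17.125 = 0.2053
χ² = 0.0109 + 0.0027 + 0.2053 = 0.2189 ≈ 0.219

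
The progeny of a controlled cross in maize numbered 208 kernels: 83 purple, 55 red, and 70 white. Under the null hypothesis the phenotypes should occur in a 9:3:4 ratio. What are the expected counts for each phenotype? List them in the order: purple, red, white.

117, 39, 52

Under the 9:3:4 hypothesis (Σ ratio = 16, N = 208):
  purple: 208 × 9/16 = 117
  red: 208 × 3/16 = 39
  white: 208 × 4/16 = 52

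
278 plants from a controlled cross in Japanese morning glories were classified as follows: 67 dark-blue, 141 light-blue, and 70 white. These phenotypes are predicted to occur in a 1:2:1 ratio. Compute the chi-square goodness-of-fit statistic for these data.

Total ratio parts = 4. Expected numbers out of 278:
  dark-blue: 278 × 1/4 = 69.5
  light-blue: 278 × 2/4 = 139
  white: 278 × 1/4 = 69.5
χ² = Σ (O − E)² / E
  dark-blue: (67 − 69.5)² / 69.5 = 0.0899
  light-blue: (141 − 139)² / 139 = 0.0288
  white: (70 − 69.5)² / 69.5 = 0.0036
χ² = 0.0899 + 0.0288 + 0.0036 = 0.1223 ≈ 0.122

0.122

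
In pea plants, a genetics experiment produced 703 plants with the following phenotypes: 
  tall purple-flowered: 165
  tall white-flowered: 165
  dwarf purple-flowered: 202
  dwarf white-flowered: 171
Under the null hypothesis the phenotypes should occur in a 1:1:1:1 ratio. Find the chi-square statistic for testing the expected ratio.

5.364

The 1:1:1:1 ratio has 4 parts, so with N = 703 the expected counts are:
  tall purple-flowered: 703 × 1/4 = 175.75
  tall white-flowered: 703 × 1/4 = 175.75
  dwarf purple-flowered: 703 × 1/4 = 175.75
  dwarf white-flowered: 703 × 1/4 = 175.75
χ² = Σ (O − E)² / E
  tall purple-flowered: (165 − 175.75)² / 175.75 = 0.6575
  tall white-flowered: (165 − 175.75)² / 175.75 = 0.6575
  dwarf purple-flowered: (202 − 175.75)² / 175.75 = 3.9207
  dwarf white-flowered: (171 − 175.75)² / 175.75 = 0.1284
χ² = 0.6575 + 0.6575 + 3.9207 + 0.1284 = 5.3641 ≈ 5.364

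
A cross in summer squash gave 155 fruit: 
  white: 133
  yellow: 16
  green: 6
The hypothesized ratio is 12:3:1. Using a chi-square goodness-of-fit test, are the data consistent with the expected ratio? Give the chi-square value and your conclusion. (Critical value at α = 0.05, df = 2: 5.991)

9.688; not consistent

Total ratio parts = 16. Expected numbers out of 155:
  white: 155 × 12/16 = 116.25
  yellow: 155 × 3/16 = 29.0625
  green: 155 × 1/16 = 9.6875
χ² = Σ (O − E)² / E
  white: (133 − 116.25)² / 116.25 = 2.4134
  yellow: (16 − 29.0625)² / 29.0625 = 5.8711
  green: (6 − 9.6875)² / 9.6875 = 1.4036
χ² = 2.4134 + 5.8711 + 1.4036 = 9.6881 ≈ 9.688
Degrees of freedom = 3 − 1 = 2; critical value at α = 0.05 is 5.991.
Since 9.688 > 5.991, we reject the null hypothesis — the data do not fit the 12:3:1 ratio.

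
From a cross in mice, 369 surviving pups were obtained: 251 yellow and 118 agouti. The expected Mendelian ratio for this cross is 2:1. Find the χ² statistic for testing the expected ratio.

0.305

Total ratio parts = 3. Expected numbers out of 369:
  yellow: 369 × 2/3 = 246
  agouti: 369 × 1/3 = 123
χ² = Σ (O − E)² / E
  yellow: (251 − 246)² / 246 = 0.1016
  agouti: (118 − 123)² / 123 = 0.2033
χ² = 0.1016 + 0.2033 = 0.3049 ≈ 0.305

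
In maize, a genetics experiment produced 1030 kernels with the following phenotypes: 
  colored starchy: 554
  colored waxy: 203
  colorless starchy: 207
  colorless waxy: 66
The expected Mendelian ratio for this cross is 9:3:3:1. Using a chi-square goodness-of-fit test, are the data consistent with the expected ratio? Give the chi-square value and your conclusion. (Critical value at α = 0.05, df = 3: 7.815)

The 9:3:3:1 ratio has 16 parts, so with N = 1030 the expected counts are:
  colored starchy: 1030 × 9/16 = 579.375
  colored waxy: 1030 × 3/16 = 193.125
  colorless starchy: 1030 × 3/16 = 193.125
  colorless waxy: 1030 × 1/16 = 64.375
χ² = Σ (O − E)² / E
  colored starchy: (554 − 579.375)² / 579.375 = 1.1114
  colored waxy: (203 − 193.125)² / 193.125 = 0.5049
  colorless starchy: (207 − 193.125)² / 193.125 = 0.9968
  colorless waxy: (66 − 64.375)² / 64.375 = 0.0410
χ² = 1.1114 + 0.5049 + 0.9968 + 0.0410 = 2.6541 ≈ 2.654
Degrees of freedom = 4 − 1 = 3; critical value at α = 0.05 is 7.815.
Since 2.654 < 7.815, we fail to reject the null hypothesis — the data are consistent with the 9:3:3:1 ratio.

2.654; consistent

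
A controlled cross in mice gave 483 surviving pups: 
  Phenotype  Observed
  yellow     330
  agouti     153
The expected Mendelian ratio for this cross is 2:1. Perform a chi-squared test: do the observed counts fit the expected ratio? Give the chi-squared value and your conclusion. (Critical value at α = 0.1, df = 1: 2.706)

0.596; consistent

Expected counts for N = 483 under a 2:1 ratio (total parts = 3):
  yellow: 483 × 2/3 = 322
  agouti: 483 × 1/3 = 161
χ² = Σ (O − E)² / E
  yellow: (330 − 322)² / 322 = 0.1988
  agouti: (153 − 161)² / 161 = 0.3975
χ² = 0.1988 + 0.3975 = 0.5963 ≈ 0.596
Degrees of freedom = 2 − 1 = 1; critical value at α = 0.1 is 2.706.
Since 0.596 < 2.706, we fail to reject the null hypothesis — the data are consistent with the 2:1 ratio.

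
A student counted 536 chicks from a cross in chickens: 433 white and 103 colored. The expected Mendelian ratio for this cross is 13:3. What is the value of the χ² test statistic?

Total ratio parts = 16. Expected numbers out of 536:
  white: 536 × 13/16 = 435.5
  colored: 536 × 3/16 = 100.5
χ² = Σ (O − E)² / E
  white: (433 − 435.5)² / 435.5 = 0.0144
  colored: (103 − 100.5)² / 100.5 = 0.0622
χ² = 0.0144 + 0.0622 = 0.0766 ≈ 0.077

0.077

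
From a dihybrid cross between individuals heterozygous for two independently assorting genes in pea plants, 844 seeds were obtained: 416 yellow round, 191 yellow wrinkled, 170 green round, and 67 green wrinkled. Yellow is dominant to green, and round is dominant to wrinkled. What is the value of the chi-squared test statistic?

18.770

A dihybrid F₂ with independent assortment and complete dominance at both loci gives a 9:3:3:1 phenotypic ratio.
Under the 9:3:3:1 hypothesis (Σ ratio = 16, N = 844):
  yellow round: 844 × 9/16 = 474.75
  yellow wrinkled: 844 × 3/16 = 158.25
  green round: 844 × 3/16 = 158.25
  green wrinkled: 844 × 1/16 = 52.75
χ² = Σ (O − E)² / E
  yellow round: (416 − 474.75)² / 474.75 = 7.2703
  yellow wrinkled: (191 − 158.25)² / 158.25 = 6.7776
  green round: (170 − 158.25)² / 158.25 = 0.8724
  green wrinkled: (67 − 52.75)² / 52.75 = 3.8495
χ² = 7.2703 + 6.7776 + 0.8724 + 3.8495 = 18.7698 ≈ 18.770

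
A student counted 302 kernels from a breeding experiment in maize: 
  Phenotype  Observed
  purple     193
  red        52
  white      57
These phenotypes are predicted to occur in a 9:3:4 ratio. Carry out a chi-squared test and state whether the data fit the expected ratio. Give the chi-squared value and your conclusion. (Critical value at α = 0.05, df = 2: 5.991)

Total ratio parts = 16. Expected numbers out of 302:
  purple: 302 × 9/16 = 169.875
  red: 302 × 3/16 = 56.625
  white: 302 × 4/16 = 75.5
χ² = Σ (O − E)² / E
  purple: (193 − 169.875)² / 169.875 = 3.1480
  red: (52 − 56.625)² / 56.625 = 0.3778
  white: (57 − 75.5)² / 75.5 = 4.5331
χ² = 3.1480 + 0.3778 + 4.5331 = 8.0589 ≈ 8.059
Degrees of freedom = 3 − 1 = 2; critical value at α = 0.05 is 5.991.
Since 8.059 > 5.991, we reject the null hypothesis — the data do not fit the 9:3:4 ratio.

8.059; not consistent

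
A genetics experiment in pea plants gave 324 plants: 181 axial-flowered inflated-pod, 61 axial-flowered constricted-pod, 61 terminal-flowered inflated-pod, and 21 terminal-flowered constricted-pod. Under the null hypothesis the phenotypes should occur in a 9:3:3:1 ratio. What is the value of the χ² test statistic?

0.038

The 9:3:3:1 ratio has 16 parts, so with N = 324 the expected counts are:
  axial-flowered inflated-pod: 324 × 9/16 = 182.25
  axial-flowered constricted-pod: 324 × 3/16 = 60.75
  terminal-flowered inflated-pod: 324 × 3/16 = 60.75
  terminal-flowered constricted-pod: 324 × 1/16 = 20.25
χ² = Σ (O − E)² / E
  axial-flowered inflated-pod: (181 − 182.25)² / 182.25 = 0.0086
  axial-flowered constricted-pod: (61 − 60.75)² / 60.75 = 0.0010
  terminal-flowered inflated-pod: (61 − 60.75)² / 60.75 = 0.0010
  terminal-flowered constricted-pod: (21 − 20.25)² / 20.25 = 0.0278
χ² = 0.0086 + 0.0010 + 0.0010 + 0.0278 = 0.0384 ≈ 0.038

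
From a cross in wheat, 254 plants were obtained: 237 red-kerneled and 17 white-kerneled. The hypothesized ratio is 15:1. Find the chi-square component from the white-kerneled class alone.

0.080

Total ratio parts = 16. Expected numbers out of 254:
  red-kerneled: 254 × 15/16 = 238.125
  white-kerneled: 254 × 1/16 = 15.875
Contribution of white-kerneled: (17 − 15.875)² / 15.875 = 0.0797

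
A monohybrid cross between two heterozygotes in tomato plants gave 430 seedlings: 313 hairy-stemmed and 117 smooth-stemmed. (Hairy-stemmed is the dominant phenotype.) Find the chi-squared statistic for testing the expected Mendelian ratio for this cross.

For a monohybrid cross between heterozygotes with complete dominance, the expected phenotypic ratio is 3:1.
Under the 3:1 hypothesis (Σ ratio = 4, N = 430):
  hairy-stemmed: 430 × 3/4 = 322.5
  smooth-stemmed: 430 × 1/4 = 107.5
χ² = Σ (O − E)² / E
  hairy-stemmed: (313 − 322.5)² / 322.5 = 0.2798
  smooth-stemmed: (117 − 107.5)² / 107.5 = 0.8395
χ² = 0.2798 + 0.8395 = 1.1193 ≈ 1.119

1.119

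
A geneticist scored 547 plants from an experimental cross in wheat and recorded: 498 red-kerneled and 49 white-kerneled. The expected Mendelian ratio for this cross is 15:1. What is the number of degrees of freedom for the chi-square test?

1

A goodness-of-fit test with 2 phenotype classes has df = 2 − 1 = 1.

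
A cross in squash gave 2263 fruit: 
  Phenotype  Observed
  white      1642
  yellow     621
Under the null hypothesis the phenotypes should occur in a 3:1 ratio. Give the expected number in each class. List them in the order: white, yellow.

The 3:1 ratio has 4 parts, so with N = 2263 the expected counts are:
  white: 2263 × 3/4 = 1697.25
  yellow: 2263 × 1/4 = 565.75

1697.25, 565.75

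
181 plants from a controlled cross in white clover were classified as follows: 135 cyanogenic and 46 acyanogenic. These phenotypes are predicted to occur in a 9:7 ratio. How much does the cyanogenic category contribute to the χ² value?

Expected counts for N = 181 under a 9:7 ratio (total parts = 16):
  cyanogenic: 181 × 9/16 = 101.8125
  acyanogenic: 181 × 7/16 = 79.1875
Contribution of cyanogenic: (135 − 101.8125)² / 101.8125 = 10.8180

10.818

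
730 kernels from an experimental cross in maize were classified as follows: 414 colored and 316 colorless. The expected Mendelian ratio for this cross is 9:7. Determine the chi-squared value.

0.063

The 9:7 ratio has 16 parts, so with N = 730 the expected counts are:
  colored: 730 × 9/16 = 410.625
  colorless: 730 × 7/16 = 319.375
χ² = Σ (O − E)² / E
  colored: (414 − 410.625)² / 410.625 = 0.0277
  colorless: (316 − 319.375)² / 319.375 = 0.0357
χ² = 0.0277 + 0.0357 = 0.0634 ≈ 0.063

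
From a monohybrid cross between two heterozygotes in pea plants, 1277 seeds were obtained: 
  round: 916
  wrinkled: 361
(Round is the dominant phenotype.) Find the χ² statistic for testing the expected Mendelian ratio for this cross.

For a monohybrid cross between heterozygotes with complete dominance, the expected phenotypic ratio is 3:1.
Under the 3:1 hypothesis (Σ ratio = 4, N = 1277):
  round: 1277 × 3/4 = 957.75
  wrinkled: 1277 × 1/4 = 319.25
χ² = Σ (O − E)² / E
  round: (916 − 957.75)² / 957.75 = 1.8200
  wrinkled: (361 − 319.25)² / 319.25 = 5.4599
χ² = 1.8200 + 5.4599 = 7.2799 ≈ 7.280

7.280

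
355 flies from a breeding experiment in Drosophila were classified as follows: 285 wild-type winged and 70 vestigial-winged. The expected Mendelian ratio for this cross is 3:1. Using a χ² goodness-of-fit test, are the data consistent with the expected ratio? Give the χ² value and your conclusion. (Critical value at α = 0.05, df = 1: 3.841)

Under the 3:1 hypothesis (Σ ratio = 4, N = 355):
  wild-type winged: 355 × 3/4 = 266.25
  vestigial-winged: 355 × 1/4 = 88.75
χ² = Σ (O − E)² / E
  wild-type winged: (285 − 266.25)² / 266.25 = 1.3204
  vestigial-winged: (70 − 88.75)² / 88.75 = 3.9613
χ² = 1.3204 + 3.9613 = 5.2817 ≈ 5.282
Degrees of freedom = 2 − 1 = 1; critical value at α = 0.05 is 3.841.
Since 5.282 > 3.841, we reject the null hypothesis — the data do not fit the 3:1 ratio.

5.282; not consistent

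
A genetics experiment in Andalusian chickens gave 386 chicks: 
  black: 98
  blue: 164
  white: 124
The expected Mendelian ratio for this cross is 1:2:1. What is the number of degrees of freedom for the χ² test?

A goodness-of-fit test with 3 phenotype classes has df = 3 − 1 = 2.

2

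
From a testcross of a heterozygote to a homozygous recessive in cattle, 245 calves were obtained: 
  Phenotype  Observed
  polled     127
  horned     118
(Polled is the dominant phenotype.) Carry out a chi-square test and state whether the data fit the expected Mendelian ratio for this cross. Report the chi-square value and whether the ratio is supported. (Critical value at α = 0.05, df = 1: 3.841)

A testcross of a heterozygote (Aa × aa) gives a 1:1 phenotypic ratio.
Total ratio parts = 2. Expected numbers out of 245:
  polled: 245 × 1/2 = 122.5
  horned: 245 × 1/2 = 122.5
χ² = Σ (O − E)² / E
  polled: (127 − 122.5)² / 122.5 = 0.1653
  horned: (118 − 122.5)² / 122.5 = 0.1653
χ² = 0.1653 + 0.1653 = 0.3306 ≈ 0.331
Degrees of freedom = 2 − 1 = 1; critical value at α = 0.05 is 3.841.
Since 0.331 < 3.841, we fail to reject the null hypothesis — the data are consistent with the 1:1 ratio.

0.331; consistent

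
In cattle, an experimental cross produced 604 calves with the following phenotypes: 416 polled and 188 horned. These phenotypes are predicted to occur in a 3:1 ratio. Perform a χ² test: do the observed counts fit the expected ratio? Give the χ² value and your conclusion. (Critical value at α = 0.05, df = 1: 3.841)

12.088; not consistent

Total ratio parts = 4. Expected numbers out of 604:
  polled: 604 × 3/4 = 453
  horned: 604 × 1/4 = 151
χ² = Σ (O − E)² / E
  polled: (416 − 453)² / 453 = 3.0221
  horned: (188 − 151)² / 151 = 9.0662
χ² = 3.0221 + 9.0662 = 12.0883 ≈ 12.088
Degrees of freedom = 2 − 1 = 1; critical value at α = 0.05 is 3.841.
Since 12.088 > 3.841, we reject the null hypothesis — the data do not fit the 3:1 ratio.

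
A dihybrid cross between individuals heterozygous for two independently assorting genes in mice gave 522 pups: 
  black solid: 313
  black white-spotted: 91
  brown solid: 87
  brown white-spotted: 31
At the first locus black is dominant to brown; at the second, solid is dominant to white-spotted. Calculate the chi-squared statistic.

A dihybrid F₂ with independent assortment and complete dominance at both loci gives a 9:3:3:1 phenotypic ratio.
The 9:3:3:1 ratio has 16 parts, so with N = 522 the expected counts are:
  black solid: 522 × 9/16 = 293.625
  black white-spotted: 522 × 3/16 = 97.875
  brown solid: 522 × 3/16 = 97.875
  brown white-spotted: 522 × 1/16 = 32.625
χ² = Σ (O − E)² / E
  black solid: (313 − 293.625)² / 293.625 = 1.2785
  black white-spotted: (91 − 97.875)² / 97.875 = 0.4829
  brown solid: (87 − 97.875)² / 97.875 = 1.2083
  brown white-spotted: (31 − 32.625)² / 32.625 = 0.0809
χ² = 1.2785 + 0.4829 + 1.2083 + 0.0809 = 3.0506 ≈ 3.051

3.051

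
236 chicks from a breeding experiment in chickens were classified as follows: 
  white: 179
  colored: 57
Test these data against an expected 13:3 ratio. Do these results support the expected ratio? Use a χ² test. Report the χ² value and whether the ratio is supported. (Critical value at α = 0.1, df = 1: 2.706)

4.522; not consistent

The 13:3 ratio has 16 parts, so with N = 236 the expected counts are:
  white: 236 × 13/16 = 191.75
  colored: 236 × 3/16 = 44.25
χ² = Σ (O − E)² / E
  white: (179 − 191.75)² / 191.75 = 0.8478
  colored: (57 − 44.25)² / 44.25 = 3.6737
χ² = 0.8478 + 3.6737 = 4.5215 ≈ 4.522
Degrees of freedom = 2 − 1 = 1; critical value at α = 0.1 is 2.706.
Since 4.522 > 2.706, we reject the null hypothesis — the data do not fit the 13:3 ratio.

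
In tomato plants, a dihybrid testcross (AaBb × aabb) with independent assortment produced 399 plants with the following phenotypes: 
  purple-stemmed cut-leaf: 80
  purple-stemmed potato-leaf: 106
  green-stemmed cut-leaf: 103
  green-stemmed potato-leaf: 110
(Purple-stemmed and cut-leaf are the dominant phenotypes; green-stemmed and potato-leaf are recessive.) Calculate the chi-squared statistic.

5.461

A dihybrid testcross with independent assortment gives a 1:1:1:1 ratio.
The 1:1:1:1 ratio has 4 parts, so with N = 399 the expected counts are:
  purple-stemmed cut-leaf: 399 × 1/4 = 99.75
  purple-stemmed potato-leaf: 399 × 1/4 = 99.75
  green-stemmed cut-leaf: 399 × 1/4 = 99.75
  green-stemmed potato-leaf: 399 × 1/4 = 99.75
χ² = Σ (O − E)² / E
  purple-stemmed cut-leaf: (80 − 99.75)² / 99.75 = 3.9104
  purple-stemmed potato-leaf: (106 − 99.75)² / 99.75 = 0.3916
  green-stemmed cut-leaf: (103 − 99.75)² / 99.75 = 0.1059
  green-stemmed potato-leaf: (110 − 99.75)² / 99.75 = 1.0533
χ² = 3.9104 + 0.3916 + 0.1059 + 1.0533 = 5.4612 ≈ 5.461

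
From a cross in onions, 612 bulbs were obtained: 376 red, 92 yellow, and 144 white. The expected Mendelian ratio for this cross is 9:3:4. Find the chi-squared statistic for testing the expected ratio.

7.968

Under the 9:3:4 hypothesis (Σ ratio = 16, N = 612):
  red: 612 × 9/16 = 344.25
  yellow: 612 × 3/16 = 114.75
  white: 612 × 4/16 = 153
χ² = Σ (O − E)² / E
  red: (376 − 344.25)² / 344.25 = 2.9283
  yellow: (92 − 114.75)² / 114.75 = 4.5103
  white: (144 − 153)² / 153 = 0.5294
χ² = 2.9283 + 4.5103 + 0.5294 = 7.968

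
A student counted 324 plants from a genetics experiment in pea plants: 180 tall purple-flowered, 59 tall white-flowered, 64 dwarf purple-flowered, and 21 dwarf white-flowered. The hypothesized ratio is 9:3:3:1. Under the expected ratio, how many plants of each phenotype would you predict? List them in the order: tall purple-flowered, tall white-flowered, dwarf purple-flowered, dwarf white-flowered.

The 9:3:3:1 ratio has 16 parts, so with N = 324 the expected counts are:
  tall purple-flowered: 324 × 9/16 = 182.25
  tall white-flowered: 324 × 3/16 = 60.75
  dwarf purple-flowered: 324 × 3/16 = 60.75
  dwarf white-flowered: 324 × 1/16 = 20.25

182.25, 60.75, 60.75, 20.25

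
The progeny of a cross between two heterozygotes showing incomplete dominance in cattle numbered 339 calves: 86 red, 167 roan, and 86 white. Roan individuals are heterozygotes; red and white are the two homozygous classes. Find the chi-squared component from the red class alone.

0.018

With incomplete dominance, a heterozygote × heterozygote cross gives a 1:2:1 phenotypic ratio.
Total ratio parts = 4. Expected numbers out of 339:
  red: 339 × 1/4 = 84.75
  roan: 339 × 2/4 = 169.5
  white: 339 × 1/4 = 84.75
Contribution of red: (86 − 84.75)² / 84.75 = 0.0184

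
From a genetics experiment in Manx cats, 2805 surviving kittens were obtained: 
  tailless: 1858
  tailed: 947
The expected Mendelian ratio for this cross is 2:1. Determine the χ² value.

Total ratio parts = 3. Expected numbers out of 2805:
  tailless: 2805 × 2/3 = 1870
  tailed: 2805 × 1/3 = 935
χ² = Σ (O − E)² / E
  tailless: (1858 − 1870)² / 1870 = 0.0770
  tailed: (947 − 935)² / 935 = 0.1540
χ² = 0.0770 + 0.1540 = 0.231

0.231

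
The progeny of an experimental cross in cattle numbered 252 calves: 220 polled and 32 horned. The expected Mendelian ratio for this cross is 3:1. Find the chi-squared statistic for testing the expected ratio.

20.339

Under the 3:1 hypothesis (Σ ratio = 4, N = 252):
  polled: 252 × 3/4 = 189
  horned: 252 × 1/4 = 63
χ² = Σ (O − E)² / E
  polled: (220 − 189)² / 189 = 5.0847
  horned: (32 − 63)² / 63 = 15.2540
χ² = 5.0847 + 15.2540 = 20.3387 ≈ 20.339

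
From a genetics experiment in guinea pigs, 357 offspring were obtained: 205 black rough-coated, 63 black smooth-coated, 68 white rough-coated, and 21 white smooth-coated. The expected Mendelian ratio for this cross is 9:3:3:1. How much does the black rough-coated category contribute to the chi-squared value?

0.087

Expected counts for N = 357 under a 9:3:3:1 ratio (total parts = 16):
  black rough-coated: 357 × 9/16 = 200.8125
  black smooth-coated: 357 × 3/16 = 66.9375
  white rough-coated: 357 × 3/16 = 66.9375
  white smooth-coated: 357 × 1/16 = 22.3125
Contribution of black rough-coated: (205 − 200.8125)² / 200.8125 = 0.0873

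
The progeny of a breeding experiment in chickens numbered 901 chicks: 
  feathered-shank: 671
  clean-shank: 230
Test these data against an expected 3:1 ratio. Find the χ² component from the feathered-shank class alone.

Expected counts for N = 901 under a 3:1 ratio (total parts = 4):
  feathered-shank: 901 × 3/4 = 675.75
  clean-shank: 901 × 1/4 = 225.25
Contribution of feathered-shank: (671 − 675.75)² / 675.75 = 0.0334

0.033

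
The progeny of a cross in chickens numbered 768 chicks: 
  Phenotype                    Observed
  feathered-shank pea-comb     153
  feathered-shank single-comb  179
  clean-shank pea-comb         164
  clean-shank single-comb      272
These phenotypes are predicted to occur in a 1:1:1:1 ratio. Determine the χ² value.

46.219

Expected counts for N = 768 under a 1:1:1:1 ratio (total parts = 4):
  feathered-shank pea-comb: 768 × 1/4 = 192
  feathered-shank single-comb: 768 × 1/4 = 192
  clean-shank pea-comb: 768 × 1/4 = 192
  clean-shank single-comb: 768 × 1/4 = 192
χ² = Σ (O − E)² / E
  feathered-shank pea-comb: (153 − 192)² / 192 = 7.9219
  feathered-shank single-comb: (179 − 192)² / 192 = 0.8802
  clean-shank pea-comb: (164 − 192)² / 192 = 4.0833
  clean-shank single-comb: (272 − 192)² / 192 = 33.3333
χ² = 7.9219 + 0.8802 + 4.0833 + 33.3333 = 46.2187 ≈ 46.219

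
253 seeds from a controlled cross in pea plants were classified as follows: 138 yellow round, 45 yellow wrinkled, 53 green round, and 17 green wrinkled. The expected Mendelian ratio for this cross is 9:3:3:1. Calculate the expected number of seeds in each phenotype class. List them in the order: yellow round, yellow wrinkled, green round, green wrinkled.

142.3125, 47.4375, 47.4375, 15.8125

Expected counts for N = 253 under a 9:3:3:1 ratio (total parts = 16):
  yellow round: 253 × 9/16 = 142.3125
  yellow wrinkled: 253 × 3/16 = 47.4375
  green round: 253 × 3/16 = 47.4375
  green wrinkled: 253 × 1/16 = 15.8125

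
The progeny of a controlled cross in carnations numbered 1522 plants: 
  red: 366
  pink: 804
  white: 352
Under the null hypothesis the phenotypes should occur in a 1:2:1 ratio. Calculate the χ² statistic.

Total ratio parts = 4. Expected numbers out of 1522:
  red: 1522 × 1/4 = 380.5
  pink: 1522 × 2/4 = 761
  white: 1522 × 1/4 = 380.5
χ² = Σ (O − E)² / E
  red: (366 − 380.5)² / 380.5 = 0.5526
  pink: (804 − 761)² / 761 = 2.4297
  white: (352 − 380.5)² / 380.5 = 2.1347
χ² = 0.5526 + 2.4297 + 2.1347 = 5.117

5.117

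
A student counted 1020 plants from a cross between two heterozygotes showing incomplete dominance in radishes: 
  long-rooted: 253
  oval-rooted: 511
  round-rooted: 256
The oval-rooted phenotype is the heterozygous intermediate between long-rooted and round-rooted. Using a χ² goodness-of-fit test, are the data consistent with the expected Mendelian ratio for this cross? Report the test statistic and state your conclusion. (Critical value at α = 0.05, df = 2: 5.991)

With incomplete dominance, a heterozygote × heterozygote cross gives a 1:2:1 phenotypic ratio.
The 1:2:1 ratio has 4 parts, so with N = 1020 the expected counts are:
  long-rooted: 1020 × 1/4 = 255
  oval-rooted: 1020 × 2/4 = 510
  round-rooted: 1020 × 1/4 = 255
χ² = Σ (O − E)² / E
  long-rooted: (253 − 255)² / 255 = 0.0157
  oval-rooted: (511 − 510)² / 510 = 0.0020
  round-rooted: (256 − 255)² / 255 = 0.0039
χ² = 0.0157 + 0.0020 + 0.0039 = 0.0216 ≈ 0.022
Degrees of freedom = 3 − 1 = 2; critical value at α = 0.05 is 5.991.
Since 0.022 < 5.991, we fail to reject the null hypothesis — the data are consistent with the 1:2:1 ratio.

0.022; consistent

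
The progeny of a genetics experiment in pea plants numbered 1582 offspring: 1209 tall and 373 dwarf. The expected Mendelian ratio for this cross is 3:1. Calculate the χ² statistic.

1.707

Under the 3:1 hypothesis (Σ ratio = 4, N = 1582):
  tall: 1582 × 3/4 = 1186.5
  dwarf: 1582 × 1/4 = 395.5
χ² = Σ (O − E)² / E
  tall: (1209 − 1186.5)² / 1186.5 = 0.4267
  dwarf: (373 − 395.5)² / 395.5 = 1.2800
χ² = 0.4267 + 1.2800 = 1.7067 ≈ 1.707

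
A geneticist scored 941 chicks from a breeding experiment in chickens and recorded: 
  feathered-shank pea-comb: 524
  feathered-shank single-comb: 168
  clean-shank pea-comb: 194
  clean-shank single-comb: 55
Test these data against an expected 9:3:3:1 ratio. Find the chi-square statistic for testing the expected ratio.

2.452

Total ratio parts = 16. Expected numbers out of 941:
  feathered-shank pea-comb: 941 × 9/16 = 529.3125
  feathered-shank single-comb: 941 × 3/16 = 176.4375
  clean-shank pea-comb: 941 × 3/16 = 176.4375
  clean-shank single-comb: 941 × 1/16 = 58.8125
χ² = Σ (O − E)² / E
  feathered-shank pea-comb: (524 − 529.3125)² / 529.3125 = 0.0533
  feathered-shank single-comb: (168 − 176.4375)² / 176.4375 = 0.4035
  clean-shank pea-comb: (194 − 176.4375)² / 176.4375 = 1.7482
  clean-shank single-comb: (55 − 58.8125)² / 58.8125 = 0.2471
χ² = 0.0533 + 0.4035 + 1.7482 + 0.2471 = 2.4521 ≈ 2.452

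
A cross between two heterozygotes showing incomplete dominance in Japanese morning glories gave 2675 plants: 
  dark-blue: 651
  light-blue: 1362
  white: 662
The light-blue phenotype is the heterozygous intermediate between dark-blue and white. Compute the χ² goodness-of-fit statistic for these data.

0.988

With incomplete dominance, a heterozygote × heterozygote cross gives a 1:2:1 phenotypic ratio.
Expected counts for N = 2675 under a 1:2:1 ratio (total parts = 4):
  dark-blue: 2675 × 1/4 = 668.75
  light-blue: 2675 × 2/4 = 1337.5
  white: 2675 × 1/4 = 668.75
χ² = Σ (O − E)² / E
  dark-blue: (651 − 668.75)² / 668.75 = 0.4711
  light-blue: (1362 − 1337.5)² / 1337.5 = 0.4488
  white: (662 − 668.75)² / 668.75 = 0.0681
χ² = 0.4711 + 0.4488 + 0.0681 = 0.988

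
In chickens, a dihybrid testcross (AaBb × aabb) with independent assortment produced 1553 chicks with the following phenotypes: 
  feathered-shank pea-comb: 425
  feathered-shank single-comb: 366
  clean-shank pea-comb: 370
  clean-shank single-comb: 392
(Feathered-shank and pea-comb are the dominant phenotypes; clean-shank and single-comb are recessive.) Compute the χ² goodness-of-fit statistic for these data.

A dihybrid testcross with independent assortment gives a 1:1:1:1 ratio.
Under the 1:1:1:1 hypothesis (Σ ratio = 4, N = 1553):
  feathered-shank pea-comb: 1553 × 1/4 = 388.25
  feathered-shank single-comb: 1553 × 1/4 = 388.25
  clean-shank pea-comb: 1553 × 1/4 = 388.25
  clean-shank single-comb: 1553 × 1/4 = 388.25
χ² = Σ (O − E)² / E
  feathered-shank pea-comb: (425 − 388.25)² / 388.25 = 3.4786
  feathered-shank single-comb: (366 − 388.25)² / 388.25 = 1.2751
  clean-shank pea-comb: (370 − 388.25)² / 388.25 = 0.8579
  clean-shank single-comb: (392 − 388.25)² / 388.25 = 0.0362
χ² = 3.4786 + 1.2751 + 0.8579 + 0.0362 = 5.6478 ≈ 5.648

5.648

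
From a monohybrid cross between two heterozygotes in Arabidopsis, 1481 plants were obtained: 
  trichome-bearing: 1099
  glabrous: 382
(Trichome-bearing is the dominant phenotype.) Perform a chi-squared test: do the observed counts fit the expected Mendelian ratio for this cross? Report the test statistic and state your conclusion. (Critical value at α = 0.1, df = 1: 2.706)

For a monohybrid cross between heterozygotes with complete dominance, the expected phenotypic ratio is 3:1.
Under the 3:1 hypothesis (Σ ratio = 4, N = 1481):
  trichome-bearing: 1481 × 3/4 = 1110.75
  glabrous: 1481 × 1/4 = 370.25
χ² = Σ (O − E)² / E
  trichome-bearing: (1099 − 1110.75)² / 1110.75 = 0.1243
  glabrous: (382 − 370.25)² / 370.25 = 0.3729
χ² = 0.1243 + 0.3729 = 0.4972 ≈ 0.497
Degrees of freedom = 2 − 1 = 1; critical value at α = 0.1 is 2.706.
Since 0.497 < 2.706, we fail to reject the null hypothesis — the data are consistent with the 3:1 ratio.

0.497; consistent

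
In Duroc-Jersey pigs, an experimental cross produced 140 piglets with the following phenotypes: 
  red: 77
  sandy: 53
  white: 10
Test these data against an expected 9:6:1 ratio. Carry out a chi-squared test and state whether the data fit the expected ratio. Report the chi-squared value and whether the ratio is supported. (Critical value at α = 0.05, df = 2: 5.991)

Under the 9:6:1 hypothesis (Σ ratio = 16, N = 140):
  red: 140 × 9/16 = 78.75
  sandy: 140 × 6/16 = 52.5
  white: 140 × 1/16 = 8.75
χ² = Σ (O − E)² / E
  red: (77 − 78.75)² / 78.75 = 0.0389
  sandy: (53 − 52.5)² / 52.5 = 0.0048
  white: (10 − 8.75)² / 8.75 = 0.1786
χ² = 0.0389 + 0.0048 + 0.1786 = 0.2223 ≈ 0.222
Degrees of freedom = 3 − 1 = 2; critical value at α = 0.05 is 5.991.
Since 0.222 < 5.991, we fail to reject the null hypothesis — the data are consistent with the 9:6:1 ratio.

0.222; consistent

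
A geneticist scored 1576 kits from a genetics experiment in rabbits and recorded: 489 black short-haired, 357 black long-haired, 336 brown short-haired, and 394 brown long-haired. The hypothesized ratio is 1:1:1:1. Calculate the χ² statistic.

34.919

Expected counts for N = 1576 under a 1:1:1:1 ratio (total parts = 4):
  black short-haired: 1576 × 1/4 = 394
  black long-haired: 1576 × 1/4 = 394
  brown short-haired: 1576 × 1/4 = 394
  brown long-haired: 1576 × 1/4 = 394
χ² = Σ (O − E)² / E
  black short-haired: (489 − 394)² / 394 = 22.9061
  black long-haired: (357 − 394)² / 394 = 3.4746
  brown short-haired: (336 − 394)² / 394 = 8.5381
  brown long-haired: (394 − 394)² / 394 = 0.0000
χ² = 22.9061 + 3.4746 + 8.5381 + 0.0000 = 34.9188 ≈ 34.919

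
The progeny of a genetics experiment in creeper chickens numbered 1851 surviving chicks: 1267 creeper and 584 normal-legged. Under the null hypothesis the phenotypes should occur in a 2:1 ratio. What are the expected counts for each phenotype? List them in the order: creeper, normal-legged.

Expected counts for N = 1851 under a 2:1 ratio (total parts = 3):
  creeper: 1851 × 2/3 = 1234
  normal-legged: 1851 × 1/3 = 617

1234, 617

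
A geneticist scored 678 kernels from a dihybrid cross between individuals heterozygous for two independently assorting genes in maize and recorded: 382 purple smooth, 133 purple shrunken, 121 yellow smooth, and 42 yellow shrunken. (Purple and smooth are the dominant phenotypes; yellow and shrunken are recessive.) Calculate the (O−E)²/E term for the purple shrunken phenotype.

A dihybrid F₂ with independent assortment and complete dominance at both loci gives a 9:3:3:1 phenotypic ratio.
Expected counts for N = 678 under a 9:3:3:1 ratio (total parts = 16):
  purple smooth: 678 × 9/16 = 381.375
  purple shrunken: 678 × 3/16 = 127.125
  yellow smooth: 678 × 3/16 = 127.125
  yellow shrunken: 678 × 1/16 = 42.375
Contribution of purple shrunken: (133 − 127.125)² / 127.125 = 0.2715

0.272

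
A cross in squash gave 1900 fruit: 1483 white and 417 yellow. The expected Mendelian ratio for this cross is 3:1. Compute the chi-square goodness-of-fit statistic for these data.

9.443

Total ratio parts = 4. Expected numbers out of 1900:
  white: 1900 × 3/4 = 1425
  yellow: 1900 × 1/4 = 475
χ² = Σ (O − E)² / E
  white: (1483 − 1425)² / 1425 = 2.3607
  yellow: (417 − 475)² / 475 = 7.0821
χ² = 2.3607 + 7.0821 = 9.4428 ≈ 9.443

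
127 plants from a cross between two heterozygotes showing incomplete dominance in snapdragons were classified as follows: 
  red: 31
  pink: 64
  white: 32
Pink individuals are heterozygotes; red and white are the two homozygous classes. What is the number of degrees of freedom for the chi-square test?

With incomplete dominance, a heterozygote × heterozygote cross gives a 1:2:1 phenotypic ratio.
A goodness-of-fit test with 3 phenotype classes has df = 3 − 1 = 2.

2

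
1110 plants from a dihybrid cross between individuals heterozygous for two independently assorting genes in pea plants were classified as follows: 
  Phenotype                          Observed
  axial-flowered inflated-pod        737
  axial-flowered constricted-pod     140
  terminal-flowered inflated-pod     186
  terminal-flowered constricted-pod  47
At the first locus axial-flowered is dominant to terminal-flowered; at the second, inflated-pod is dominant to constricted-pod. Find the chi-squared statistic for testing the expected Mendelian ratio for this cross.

A dihybrid F₂ with independent assortment and complete dominance at both loci gives a 9:3:3:1 phenotypic ratio.
The 9:3:3:1 ratio has 16 parts, so with N = 1110 the expected counts are:
  axial-flowered inflated-pod: 1110 × 9/16 = 624.375
  axial-flowered constricted-pod: 1110 × 3/16 = 208.125
  terminal-flowered inflated-pod: 1110 × 3/16 = 208.125
  terminal-flowered constricted-pod: 1110 × 1/16 = 69.375
χ² = Σ (O − E)² / E
  axial-flowered inflated-pod: (737 − 624.375)² / 624.375 = 20.3153
  axial-flowered constricted-pod: (140 − 208.125)² / 208.125 = 22.2992
  terminal-flowered inflated-pod: (186 − 208.125)² / 208.125 = 2.3520
  terminal-flowered constricted-pod: (47 − 69.375)² / 69.375 = 7.2164
χ² = 20.3153 + 22.2992 + 2.3520 + 7.2164 = 52.1829 ≈ 52.183

52.183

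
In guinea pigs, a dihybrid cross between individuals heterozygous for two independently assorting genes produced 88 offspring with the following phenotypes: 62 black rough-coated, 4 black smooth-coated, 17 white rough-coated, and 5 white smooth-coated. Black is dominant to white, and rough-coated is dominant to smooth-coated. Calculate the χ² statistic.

12.687

A dihybrid F₂ with independent assortment and complete dominance at both loci gives a 9:3:3:1 phenotypic ratio.
Total ratio parts = 16. Expected numbers out of 88:
  black rough-coated: 88 × 9/16 = 49.5
  black smooth-coated: 88 × 3/16 = 16.5
  white rough-coated: 88 × 3/16 = 16.5
  white smooth-coated: 88 × 1/16 = 5.5
χ² = Σ (O − E)² / E
  black rough-coated: (62 − 49.5)² / 49.5 = 3.1566
  black smooth-coated: (4 − 16.5)² / 16.5 = 9.4697
  white rough-coated: (17 − 16.5)² / 16.5 = 0.0152
  white smooth-coated: (5 − 5.5)² / 5.5 = 0.0455
χ² = 3.1566 + 9.4697 + 0.0152 + 0.0455 = 12.687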